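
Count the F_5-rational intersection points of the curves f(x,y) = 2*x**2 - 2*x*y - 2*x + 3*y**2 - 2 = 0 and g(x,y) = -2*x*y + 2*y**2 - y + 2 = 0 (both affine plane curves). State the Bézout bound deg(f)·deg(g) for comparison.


Common zeros: ∅; count = 0; Bézout bound = 4.

deg(f) = 2, deg(g) = 2, so Bézout bound = 4.
Scan x ∈ F_5. For each x, list the y ∈ F_5 with f(x, y) ≡ 0 and those with g(x, y) ≡ 0 (mod 5); the common zeros in that column are the intersection.
  x = 0: f ≡ 0 at y ∈ {2, 3}; g ≡ 0 at y ∈ {4}; common: ∅.
  x = 1: f ≡ 0 at y ∈ ∅; g ≡ 0 at y ∈ ∅; common: ∅.
  x = 2: f ≡ 0 at y ∈ ∅; g ≡ 0 at y ∈ {2, 3}; common: ∅.
  x = 3: f ≡ 0 at y ∈ {0, 2}; g ≡ 0 at y ∈ ∅; common: ∅.
  x = 4: f ≡ 0 at y ∈ {3}; g ≡ 0 at y ∈ {1}; common: ∅.
Collecting: common zeros = ∅, so the count is 0.
Comparison with the Bézout bound: 0 ≤ 4 = deg(f)·deg(g), as expected for curves with no common component (the affine F_5-count falls short of the bound because intersections may lie at infinity, over extension fields, or carry multiplicity).


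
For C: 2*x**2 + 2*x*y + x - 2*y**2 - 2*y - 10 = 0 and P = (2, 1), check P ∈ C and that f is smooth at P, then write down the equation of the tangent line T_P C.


Tangent line at P: 11*x - 2*y - 20 = 0.

Step 1: f(2, 1) = 0, so P lies on C.
Step 2: partial derivatives
  f_x(x, y) = 4*x + 2*y + 1, f_y(x, y) = 2*x - 4*y - 2.
  f_x(P) = 11, f_y(P) = -2 (gradient nonzero, so P is smooth).
Step 3: tangent line at P: 11·(x − 2) + -2·(y − 1) = 0.
Expanding: 11*x - 2*y - 20 = 0.


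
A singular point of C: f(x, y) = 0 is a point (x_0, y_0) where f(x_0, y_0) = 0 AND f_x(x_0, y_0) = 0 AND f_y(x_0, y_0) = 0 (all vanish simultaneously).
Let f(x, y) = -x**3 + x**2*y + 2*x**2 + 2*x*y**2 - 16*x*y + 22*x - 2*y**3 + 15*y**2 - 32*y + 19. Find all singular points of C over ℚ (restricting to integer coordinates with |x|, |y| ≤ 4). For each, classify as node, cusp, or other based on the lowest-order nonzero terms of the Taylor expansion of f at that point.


Singular points: {(2, 3)}; classification: node.

Compute partial derivatives:
  f_x = -3*x**2 + 2*x*y + 4*x + 2*y**2 - 16*y + 22.
  f_y = x**2 + 4*x*y - 16*x - 6*y**2 + 30*y - 32.
Scan x_0 ∈ {−4, ..., 4}. For each x_0, f_y(x_0, y) is a polynomial in y; find its integer roots y ∈ {−4, ..., 4}, then test f_x and f at those candidates.
  x = -4: f_y(-4, y) = -6*y**2 + 14*y + 48; no integer root y with |y| ≤ 4.
  x = -3: f_y(-3, y) = -6*y**2 + 18*y + 25; no integer root y with |y| ≤ 4.
  x = -2: f_y(-2, y) = -6*y**2 + 22*y + 4; no integer root y with |y| ≤ 4.
  x = -1: f_y(-1, y) = -6*y**2 + 26*y - 15; no integer root y with |y| ≤ 4.
  x = 0: f_y(0, y) = -6*y**2 + 30*y - 32; no integer root y with |y| ≤ 4.
  x = 1: f_y(1, y) = -6*y**2 + 34*y - 47; no integer root y with |y| ≤ 4.
  x = 2: f_y(2, y) = -6*y**2 + 38*y - 60; vanishes at y ∈ {3}. (2, 3): f_x = 0, f = 0 — SINGULAR.
  x = 3: f_y(3, y) = -6*y**2 + 42*y - 71; no integer root y with |y| ≤ 4.
  x = 4: f_y(4, y) = -6*y**2 + 46*y - 80; no integer root y with |y| ≤ 4.
Only singular point on the grid: (2, 3).
Classify: substitute x = 2 + u, y = 3 + v and expand: f = -u**3 + u**2*v - u**2 + 2*u*v**2 - 2*v**3 + v**2.
No constant or linear terms (consistent with a singular point). Quadratic part: -u**2 + v**2. Cubic part: -u**3 + u**2*v + 2*u*v**2 - 2*v**3.
The quadratic part v**2 - u**2 = (v − u)(v + u) splits into two distinct linear factors, so there are two distinct tangent lines y − 3 = ±(x − 2) — this is a node (ordinary double point).
Classification: node.


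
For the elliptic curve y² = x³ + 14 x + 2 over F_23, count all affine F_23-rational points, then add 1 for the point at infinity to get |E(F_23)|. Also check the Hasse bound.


Affine points = {(0, 5), (0, 18), (3, 5), (3, 18), (5, 6), (5, 17), (6, 7), (6, 16), (7, 11), (7, 12), (9, 11), (9, 12), (12, 9), (12, 14), (13, 9), (13, 14), (17, 1), (17, 22), (20, 5), (20, 18), (21, 9), (21, 14)}; affine count = 22; |E(F_23)| = 23.

Discriminant check: Δ ∝ 4a³ + 27b² = 4·14³ + 27·2² = 4·2744 + 27·4 ≡ 21 (mod 23). Nonzero ⇒ E is nonsingular.
For each x ∈ F_23, compute rhs = x³ + 14·x + 2 mod 23, then count y ∈ F_23 with y² ≡ rhs.
  x = 0: rhs = 2, matching y values: 5, 18 (2 points).
  x = 1: rhs = 17, matching y values: none (0 points).
  x = 2: rhs = 15, matching y values: none (0 points).
  x = 3: rhs = 2, matching y values: 5, 18 (2 points).
  x = 4: rhs = 7, matching y values: none (0 points).
  x = 5: rhs = 13, matching y values: 6, 17 (2 points).
  x = 6: rhs = 3, matching y values: 7, 16 (2 points).
  x = 7: rhs = 6, matching y values: 11, 12 (2 points).
  x = 8: rhs = 5, matching y values: none (0 points).
  x = 9: rhs = 6, matching y values: 11, 12 (2 points).
  x = 10: rhs = 15, matching y values: none (0 points).
  x = 11: rhs = 15, matching y values: none (0 points).
  x = 12: rhs = 12, matching y values: 9, 14 (2 points).
  x = 13: rhs = 12, matching y values: 9, 14 (2 points).
  x = 14: rhs = 21, matching y values: none (0 points).
  x = 15: rhs = 22, matching y values: none (0 points).
  x = 16: rhs = 21, matching y values: none (0 points).
  x = 17: rhs = 1, matching y values: 1, 22 (2 points).
  x = 18: rhs = 14, matching y values: none (0 points).
  x = 19: rhs = 20, matching y values: none (0 points).
  x = 20: rhs = 2, matching y values: 5, 18 (2 points).
  x = 21: rhs = 12, matching y values: 9, 14 (2 points).
  x = 22: rhs = 10, matching y values: none (0 points).
Total affine count: 22.
Full point count |E(F_23)| = 22 + 1 = 23.
Hasse bound: |23 − (23+1)| = |-1| = 1 ≤ 2√23 ≈ 9.5917 ✓.


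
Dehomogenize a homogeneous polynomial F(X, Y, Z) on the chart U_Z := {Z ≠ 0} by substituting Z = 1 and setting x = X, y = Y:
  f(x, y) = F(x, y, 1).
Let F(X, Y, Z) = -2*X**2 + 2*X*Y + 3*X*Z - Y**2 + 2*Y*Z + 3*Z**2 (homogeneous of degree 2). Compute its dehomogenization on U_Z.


f(x, y) = -2*x**2 + 2*x*y + 3*x - y**2 + 2*y + 3

On U_Z we set Z = 1. Each monomial c·X^i·Y^j·Z^k in F becomes c·x^i·y^j·1^k = c·x^i·y^j.
Substituting Z = 1: F(X, Y, 1) = -2*x**2 + 2*x*y + 3*x - y**2 + 2*y + 3.
Note: deg(f) ≤ deg(F) = 2; strict inequality happens when F is divisible by Z (lost terms).


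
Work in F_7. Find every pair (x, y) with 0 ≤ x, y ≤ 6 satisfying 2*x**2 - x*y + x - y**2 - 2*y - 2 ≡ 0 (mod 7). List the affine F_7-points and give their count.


Affine F_7-points: {(4, 3), (4, 5), (5, 2), (5, 5), (6, 2), (6, 4)}; count = 6.

For each of the 49 pairs (x, y) ∈ F_7², evaluate f(x, y) mod 7. Record the zeros.
  x = 0: [0↦5, 1↦2, 2↦4, 3↦4, 4↦2, 5↦5, 6↦6]  zeros at y ∈ ∅
  x = 1: [0↦1, 1↦4, 2↦5, 3↦4, 4↦1, 5↦3, 6↦3]  zeros at y ∈ ∅
  x = 2: [0↦1, 1↦3, 2↦3, 3↦1, 4↦4, 5↦5, 6↦4]  zeros at y ∈ ∅
  x = 3: [0↦5, 1↦6, 2↦5, 3↦2, 4↦4, 5↦4, 6↦2]  zeros at y ∈ ∅
  x = 4: [0↦6, 1↦6, 2↦4, 3↦0, 4↦1, 5↦0, 6↦4]  zeros at y ∈ {3, 5}
  x = 5: [0↦4, 1↦3, 2↦0, 3↦2, 4↦2, 5↦0, 6↦3]  zeros at y ∈ {2, 5}
  x = 6: [0↦6, 1↦4, 2↦0, 3↦1, 4↦0, 5↦4, 6↦6]  zeros at y ∈ {2, 4}
Collecting zeros: affine points = {(4, 3), (4, 5), (5, 2), (5, 5), (6, 2), (6, 4)}.
Total count |C(F_7)_aff| = 6.


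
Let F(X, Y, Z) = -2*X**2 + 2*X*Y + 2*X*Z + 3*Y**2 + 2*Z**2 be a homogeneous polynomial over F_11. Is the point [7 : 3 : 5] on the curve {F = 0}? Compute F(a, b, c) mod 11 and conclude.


F(7,3,5) ≡ 3 (mod 11); P is NOT on the curve.

Evaluate F(7, 3, 5) term-by-term (mod 11).
  -2*X**2 ↦ -2·49·1·1 = -98
  2*X*Y ↦ 2·7·3·1 = 42
  2*X*Z ↦ 2·7·1·5 = 70
  3*Y**2 ↦ 3·1·9·1 = 27
  2*Z**2 ↦ 2·1·1·25 = 50
Sum: F(7, 3, 5) = (-98) + (42) + (70) + (27) + (50) = 91.
Reducing mod 11: 91 ≡ 3 (mod 11).
Since F(a, b, c) ≡ 3 ≠ 0 (mod 11), P does NOT lie on the curve.


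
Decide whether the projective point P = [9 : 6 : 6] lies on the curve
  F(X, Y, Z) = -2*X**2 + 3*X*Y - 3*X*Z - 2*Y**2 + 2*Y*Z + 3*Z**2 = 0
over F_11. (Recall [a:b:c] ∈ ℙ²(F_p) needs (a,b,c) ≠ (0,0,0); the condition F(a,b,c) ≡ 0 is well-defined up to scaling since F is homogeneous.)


F(9,6,6) ≡ 1 (mod 11); P is NOT on the curve.

Evaluate F(9, 6, 6) term-by-term (mod 11).
  -2*X**2 ↦ -2·81·1·1 = -162
  3*X*Y ↦ 3·9·6·1 = 162
  -3*X*Z ↦ -3·9·1·6 = -162
  -2*Y**2 ↦ -2·1·36·1 = -72
  2*Y*Z ↦ 2·1·6·6 = 72
  3*Z**2 ↦ 3·1·1·36 = 108
Sum: F(9, 6, 6) = (-162) + (162) + (-162) + (-72) + (72) + (108) = -54.
Reducing mod 11: -54 ≡ 1 (mod 11).
Since F(a, b, c) ≡ 1 ≠ 0 (mod 11), P does NOT lie on the curve.


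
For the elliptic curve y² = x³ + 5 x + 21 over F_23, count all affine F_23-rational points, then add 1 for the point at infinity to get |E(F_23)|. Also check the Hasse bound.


Affine points = {(1, 2), (1, 21), (2, 4), (2, 19), (4, 6), (4, 17), (7, 10), (7, 13), (9, 6), (9, 17), (10, 6), (10, 17), (11, 2), (11, 21), (13, 11), (13, 12), (14, 11), (14, 12), (18, 3), (18, 20), (19, 11), (19, 12), (20, 5), (20, 18), (21, 7), (21, 16)}; affine count = 26; |E(F_23)| = 27.

Discriminant check: Δ ∝ 4a³ + 27b² = 4·5³ + 27·21² = 4·125 + 27·441 ≡ 10 (mod 23). Nonzero ⇒ E is nonsingular.
For each x ∈ F_23, compute rhs = x³ + 5·x + 21 mod 23, then count y ∈ F_23 with y² ≡ rhs.
  x = 0: rhs = 21, matching y values: none (0 points).
  x = 1: rhs = 4, matching y values: 2, 21 (2 points).
  x = 2: rhs = 16, matching y values: 4, 19 (2 points).
  x = 3: rhs = 17, matching y values: none (0 points).
  x = 4: rhs = 13, matching y values: 6, 17 (2 points).
  x = 5: rhs = 10, matching y values: none (0 points).
  x = 6: rhs = 14, matching y values: none (0 points).
  x = 7: rhs = 8, matching y values: 10, 13 (2 points).
  x = 8: rhs = 21, matching y values: none (0 points).
  x = 9: rhs = 13, matching y values: 6, 17 (2 points).
  x = 10: rhs = 13, matching y values: 6, 17 (2 points).
  x = 11: rhs = 4, matching y values: 2, 21 (2 points).
  x = 12: rhs = 15, matching y values: none (0 points).
  x = 13: rhs = 6, matching y values: 11, 12 (2 points).
  x = 14: rhs = 6, matching y values: 11, 12 (2 points).
  x = 15: rhs = 21, matching y values: none (0 points).
  x = 16: rhs = 11, matching y values: none (0 points).
  x = 17: rhs = 5, matching y values: none (0 points).
  x = 18: rhs = 9, matching y values: 3, 20 (2 points).
  x = 19: rhs = 6, matching y values: 11, 12 (2 points).
  x = 20: rhs = 2, matching y values: 5, 18 (2 points).
  x = 21: rhs = 3, matching y values: 7, 16 (2 points).
  x = 22: rhs = 15, matching y values: none (0 points).
Total affine count: 26.
Full point count |E(F_23)| = 26 + 1 = 27.
Hasse bound: |27 − (23+1)| = |3| = 3 ≤ 2√23 ≈ 9.5917 ✓.


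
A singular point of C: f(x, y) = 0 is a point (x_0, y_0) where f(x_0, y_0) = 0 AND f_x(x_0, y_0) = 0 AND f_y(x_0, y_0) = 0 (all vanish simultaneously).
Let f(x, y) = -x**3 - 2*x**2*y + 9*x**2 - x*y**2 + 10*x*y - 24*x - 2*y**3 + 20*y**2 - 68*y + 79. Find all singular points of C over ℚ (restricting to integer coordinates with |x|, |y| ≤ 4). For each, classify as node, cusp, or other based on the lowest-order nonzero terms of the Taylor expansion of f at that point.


Singular points: {(1, 3)}; classification: cusp.

Compute partial derivatives:
  f_x = -3*x**2 - 4*x*y + 18*x - y**2 + 10*y - 24.
  f_y = -2*x**2 - 2*x*y + 10*x - 6*y**2 + 40*y - 68.
Scan x_0 ∈ {−4, ..., 4}. For each x_0, f_y(x_0, y) is a polynomial in y; find its integer roots y ∈ {−4, ..., 4}, then test f_x and f at those candidates.
  x = -4: f_y(-4, y) = -6*y**2 + 48*y - 140; no integer root y with |y| ≤ 4.
  x = -3: f_y(-3, y) = -6*y**2 + 46*y - 116; no integer root y with |y| ≤ 4.
  x = -2: f_y(-2, y) = -6*y**2 + 44*y - 96; no integer root y with |y| ≤ 4.
  x = -1: f_y(-1, y) = -6*y**2 + 42*y - 80; no integer root y with |y| ≤ 4.
  x = 0: f_y(0, y) = -6*y**2 + 40*y - 68; no integer root y with |y| ≤ 4.
  x = 1: f_y(1, y) = -6*y**2 + 38*y - 60; vanishes at y ∈ {3}. (1, 3): f_x = 0, f = 0 — SINGULAR.
  x = 2: f_y(2, y) = -6*y**2 + 36*y - 56; no integer root y with |y| ≤ 4.
  x = 3: f_y(3, y) = -6*y**2 + 34*y - 56; no integer root y with |y| ≤ 4.
  x = 4: f_y(4, y) = -6*y**2 + 32*y - 60; no integer root y with |y| ≤ 4.
Only singular point on the grid: (1, 3).
Classify: substitute x = 1 + u, y = 3 + v and expand: f = -u**3 - 2*u**2*v - u*v**2 - 2*v**3 + v**2.
No constant or linear terms (consistent with a singular point). Quadratic part: v**2. Cubic part: -u**3 - 2*u**2*v - u*v**2 - 2*v**3.
The quadratic part v**2 is a perfect square, so there is a single (double) tangent line v = 0, i.e. y = 3. Restricting the cubic part to that line (v = 0) leaves -u**3 ≠ 0, so f is not divisible by v and the branch is v² ≈ u**3 to lowest order — this is a cusp.
Classification: cusp.


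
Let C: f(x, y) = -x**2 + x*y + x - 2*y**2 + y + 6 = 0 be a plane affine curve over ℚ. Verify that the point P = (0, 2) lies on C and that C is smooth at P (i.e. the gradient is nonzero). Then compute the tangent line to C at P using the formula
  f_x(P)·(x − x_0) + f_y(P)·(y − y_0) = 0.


Tangent line at P: 3*x - 7*y + 14 = 0.

Step 1: f(0, 2) = 0, so P lies on C.
Step 2: partial derivatives
  f_x(x, y) = -2*x + y + 1, f_y(x, y) = x - 4*y + 1.
  f_x(P) = 3, f_y(P) = -7 (gradient nonzero, so P is smooth).
Step 3: tangent line at P: 3·(x − 0) + -7·(y − 2) = 0.
Expanding: 3*x - 7*y + 14 = 0.


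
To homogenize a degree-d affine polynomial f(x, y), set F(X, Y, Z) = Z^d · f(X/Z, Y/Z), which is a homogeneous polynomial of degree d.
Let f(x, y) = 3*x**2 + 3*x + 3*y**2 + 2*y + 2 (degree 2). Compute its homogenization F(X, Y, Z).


F(X, Y, Z) = 3*X**2 + 3*X*Z + 3*Y**2 + 2*Y*Z + 2*Z**2

deg(f) = 2.
Substitute x = X/Z, y = Y/Z into f, then multiply by Z^2.
  monomial 3·x^2·y^0 ↦ 3·X^2·Y^0·Z^0.
  monomial 3·x^1·y^0 ↦ 3·X^1·Y^0·Z^1.
  monomial 3·x^0·y^2 ↦ 3·X^0·Y^2·Z^0.
  monomial 2·x^0·y^1 ↦ 2·X^0·Y^1·Z^1.
  monomial 2·x^0·y^0 ↦ 2·X^0·Y^0·Z^2.
Collecting: F(X, Y, Z) = 3*X**2 + 3*X*Z + 3*Y**2 + 2*Y*Z + 2*Z**2.


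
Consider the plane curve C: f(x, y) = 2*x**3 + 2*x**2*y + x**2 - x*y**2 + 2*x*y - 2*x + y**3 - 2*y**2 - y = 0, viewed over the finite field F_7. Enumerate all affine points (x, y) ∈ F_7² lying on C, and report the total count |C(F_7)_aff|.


Affine F_7-points: {(0, 0), (0, 4), (0, 5), (2, 6), (3, 2), (3, 4), (3, 6), (5, 3), (6, 1), (6, 6)}; count = 10.

For each of the 49 pairs (x, y) ∈ F_7², evaluate f(x, y) mod 7. Record the zeros.
  x = 0: [0↦0, 1↦5, 2↦5, 3↦6, 4↦0, 5↦0, 6↦5]  zeros at y ∈ {0, 4, 5}
  x = 1: [0↦1, 1↦2, 2↦3, 3↦3, 4↦1, 5↦3, 6↦1]  zeros at y ∈ ∅
  x = 2: [0↦2, 1↦3, 2↦2, 3↦5, 4↦4, 5↦5, 6↦0]  zeros at y ∈ {6}
  x = 3: [0↦1, 1↦6, 2↦0, 3↦3, 4↦0, 5↦4, 6↦0]  zeros at y ∈ {2, 4, 6}
  x = 4: [0↦3, 1↦2, 2↦2, 3↦2, 4↦1, 5↦5, 6↦6]  zeros at y ∈ ∅
  x = 5: [0↦6, 1↦3, 2↦6, 3↦0, 4↦5, 5↦6, 6↦2]  zeros at y ∈ {3}
  x = 6: [0↦1, 1↦0, 2↦3, 3↦2, 4↦3, 5↦5, 6↦0]  zeros at y ∈ {1, 6}
Collecting zeros: affine points = {(0, 0), (0, 4), (0, 5), (2, 6), (3, 2), (3, 4), (3, 6), (5, 3), (6, 1), (6, 6)}.
Total count |C(F_7)_aff| = 10.


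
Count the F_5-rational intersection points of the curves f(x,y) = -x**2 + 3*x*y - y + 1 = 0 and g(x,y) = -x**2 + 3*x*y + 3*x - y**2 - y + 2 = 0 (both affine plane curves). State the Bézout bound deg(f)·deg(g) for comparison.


Common zeros: {(0, 1)}; count = 1; Bézout bound = 4.

deg(f) = 2, deg(g) = 2, so Bézout bound = 4.
Scan x ∈ F_5. For each x, list the y ∈ F_5 with f(x, y) ≡ 0 and those with g(x, y) ≡ 0 (mod 5); the common zeros in that column are the intersection.
  x = 0: f ≡ 0 at y ∈ {1}; g ≡ 0 at y ∈ {1, 3}; common: {1}.
  x = 1: f ≡ 0 at y ∈ {0}; g ≡ 0 at y ∈ {1}; common: ∅.
  x = 2: f ≡ 0 at y ∈ ∅; g ≡ 0 at y ∈ {2, 3}; common: ∅.
  x = 3: f ≡ 0 at y ∈ {1}; g ≡ 0 at y ∈ ∅; common: ∅.
  x = 4: f ≡ 0 at y ∈ {0}; g ≡ 0 at y ∈ ∅; common: ∅.
Collecting: common zeros = {(0, 1)}, so the count is 1.
Comparison with the Bézout bound: 1 ≤ 4 = deg(f)·deg(g), as expected for curves with no common component (the affine F_5-count falls short of the bound because intersections may lie at infinity, over extension fields, or carry multiplicity).


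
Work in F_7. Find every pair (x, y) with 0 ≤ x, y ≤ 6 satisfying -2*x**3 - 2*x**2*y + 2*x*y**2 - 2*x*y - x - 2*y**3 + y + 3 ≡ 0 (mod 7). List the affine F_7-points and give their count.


Affine F_7-points: {(1, 0), (1, 2), (1, 6), (5, 0), (6, 3)}; count = 5.

For each of the 49 pairs (x, y) ∈ F_7², evaluate f(x, y) mod 7. Record the zeros.
  x = 0: [0↦3, 1↦2, 2↦3, 3↦1, 4↦5, 5↦3, 6↦4]  zeros at y ∈ ∅
  x = 1: [0↦0, 1↦4, 2↦0, 3↦4, 4↦4, 5↦2, 6↦0]  zeros at y ∈ {0, 2, 6}
  x = 2: [0↦6, 1↦4, 2↦5, 3↦4, 4↦3, 5↦4, 6↦2]  zeros at y ∈ ∅
  x = 3: [0↦2, 1↦4, 2↦6, 3↦3, 4↦4, 5↦4, 6↦5]  zeros at y ∈ ∅
  x = 4: [0↦4, 1↦6, 2↦5, 3↦3, 4↦2, 5↦4, 6↦4]  zeros at y ∈ ∅
  x = 5: [0↦0, 1↦5, 2↦4, 3↦6, 4↦6, 5↦6, 6↦1]  zeros at y ∈ {0}
  x = 6: [0↦6, 1↦3, 2↦5, 3↦0, 4↦4, 5↦5, 6↦5]  zeros at y ∈ {3}
Collecting zeros: affine points = {(1, 0), (1, 2), (1, 6), (5, 0), (6, 3)}.
Total count |C(F_7)_aff| = 5.


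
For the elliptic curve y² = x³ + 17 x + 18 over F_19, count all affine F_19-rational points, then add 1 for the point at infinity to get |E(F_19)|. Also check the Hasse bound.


Affine points = {(1, 6), (1, 13), (3, 1), (3, 18), (4, 6), (4, 13), (5, 0), (7, 9), (7, 10), (8, 1), (8, 18), (9, 8), (9, 11), (11, 4), (11, 15), (13, 2), (13, 17), (14, 6), (14, 13), (15, 0), (16, 4), (16, 15), (18, 0)}; affine count = 23; |E(F_19)| = 24.

Discriminant check: Δ ∝ 4a³ + 27b² = 4·17³ + 27·18² = 4·4913 + 27·324 ≡ 14 (mod 19). Nonzero ⇒ E is nonsingular.
For each x ∈ F_19, compute rhs = x³ + 17·x + 18 mod 19, then count y ∈ F_19 with y² ≡ rhs.
  x = 0: rhs = 18, matching y values: none (0 points).
  x = 1: rhs = 17, matching y values: 6, 13 (2 points).
  x = 2: rhs = 3, matching y values: none (0 points).
  x = 3: rhs = 1, matching y values: 1, 18 (2 points).
  x = 4: rhs = 17, matching y values: 6, 13 (2 points).
  x = 5: rhs = 0, matching y values: 0 (1 points).
  x = 6: rhs = 13, matching y values: none (0 points).
  x = 7: rhs = 5, matching y values: 9, 10 (2 points).
  x = 8: rhs = 1, matching y values: 1, 18 (2 points).
  x = 9: rhs = 7, matching y values: 8, 11 (2 points).
  x = 10: rhs = 10, matching y values: none (0 points).
  x = 11: rhs = 16, matching y values: 4, 15 (2 points).
  x = 12: rhs = 12, matching y values: none (0 points).
  x = 13: rhs = 4, matching y values: 2, 17 (2 points).
  x = 14: rhs = 17, matching y values: 6, 13 (2 points).
  x = 15: rhs = 0, matching y values: 0 (1 points).
  x = 16: rhs = 16, matching y values: 4, 15 (2 points).
  x = 17: rhs = 14, matching y values: none (0 points).
  x = 18: rhs = 0, matching y values: 0 (1 points).
Total affine count: 23.
Full point count |E(F_19)| = 23 + 1 = 24.
Hasse bound: |24 − (19+1)| = |4| = 4 ≤ 2√19 ≈ 8.7178 ✓.


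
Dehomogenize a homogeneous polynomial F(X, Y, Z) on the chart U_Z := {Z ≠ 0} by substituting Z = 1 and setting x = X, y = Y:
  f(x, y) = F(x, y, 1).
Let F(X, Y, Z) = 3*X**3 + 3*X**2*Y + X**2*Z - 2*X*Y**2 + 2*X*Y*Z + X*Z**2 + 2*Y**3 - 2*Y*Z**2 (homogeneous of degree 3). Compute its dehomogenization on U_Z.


f(x, y) = 3*x**3 + 3*x**2*y + x**2 - 2*x*y**2 + 2*x*y + x + 2*y**3 - 2*y

On U_Z we set Z = 1. Each monomial c·X^i·Y^j·Z^k in F becomes c·x^i·y^j·1^k = c·x^i·y^j.
Substituting Z = 1: F(X, Y, 1) = 3*x**3 + 3*x**2*y + x**2 - 2*x*y**2 + 2*x*y + x + 2*y**3 - 2*y.
Note: deg(f) ≤ deg(F) = 3; strict inequality happens when F is divisible by Z (lost terms).


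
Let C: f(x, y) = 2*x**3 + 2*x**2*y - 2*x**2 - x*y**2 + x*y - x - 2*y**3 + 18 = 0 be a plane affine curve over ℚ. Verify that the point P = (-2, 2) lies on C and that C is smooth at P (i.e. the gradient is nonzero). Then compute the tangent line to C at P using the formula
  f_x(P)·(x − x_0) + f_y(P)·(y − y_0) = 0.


Tangent line at P: 13*x - 10*y + 46 = 0.

Step 1: f(-2, 2) = 0, so P lies on C.
Step 2: partial derivatives
  f_x(x, y) = 6*x**2 + 4*x*y - 4*x - y**2 + y - 1, f_y(x, y) = 2*x**2 - 2*x*y + x - 6*y**2.
  f_x(P) = 13, f_y(P) = -10 (gradient nonzero, so P is smooth).
Step 3: tangent line at P: 13·(x − -2) + -10·(y − 2) = 0.
Expanding: 13*x - 10*y + 46 = 0.


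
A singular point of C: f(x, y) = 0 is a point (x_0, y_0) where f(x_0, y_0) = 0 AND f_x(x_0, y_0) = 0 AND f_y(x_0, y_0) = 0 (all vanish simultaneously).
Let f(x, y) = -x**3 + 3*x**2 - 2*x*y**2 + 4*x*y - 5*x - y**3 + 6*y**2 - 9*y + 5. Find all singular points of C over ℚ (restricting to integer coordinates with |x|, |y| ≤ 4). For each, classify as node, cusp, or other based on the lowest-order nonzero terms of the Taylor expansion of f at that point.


Singular points: {(1, 1)}; classification: cusp.

Compute partial derivatives:
  f_x = -3*x**2 + 6*x - 2*y**2 + 4*y - 5.
  f_y = -4*x*y + 4*x - 3*y**2 + 12*y - 9.
Scan x_0 ∈ {−4, ..., 4}. For each x_0, f_y(x_0, y) is a polynomial in y; find its integer roots y ∈ {−4, ..., 4}, then test f_x and f at those candidates.
  x = -4: f_y(-4, y) = -3*y**2 + 28*y - 25; vanishes at y ∈ {1}. (-4, 1): f_x = -75 ≠ 0.
  x = -3: f_y(-3, y) = -3*y**2 + 24*y - 21; vanishes at y ∈ {1}. (-3, 1): f_x = -48 ≠ 0.
  x = -2: f_y(-2, y) = -3*y**2 + 20*y - 17; vanishes at y ∈ {1}. (-2, 1): f_x = -27 ≠ 0.
  x = -1: f_y(-1, y) = -3*y**2 + 16*y - 13; vanishes at y ∈ {1}. (-1, 1): f_x = -12 ≠ 0.
  x = 0: f_y(0, y) = -3*y**2 + 12*y - 9; vanishes at y ∈ {1, 3}. (0, 1): f_x = -3 ≠ 0; (0, 3): f_x = -11 ≠ 0.
  x = 1: f_y(1, y) = -3*y**2 + 8*y - 5; vanishes at y ∈ {1}. (1, 1): f_x = 0, f = 0 — SINGULAR.
  x = 2: f_y(2, y) = -3*y**2 + 4*y - 1; vanishes at y ∈ {1}. (2, 1): f_x = -3 ≠ 0.
  x = 3: f_y(3, y) = 3 - 3*y**2; vanishes at y ∈ {-1, 1}. (3, -1): f_x = -20 ≠ 0; (3, 1): f_x = -12 ≠ 0.
  x = 4: f_y(4, y) = -3*y**2 - 4*y + 7; vanishes at y ∈ {1}. (4, 1): f_x = -27 ≠ 0.
Only singular point on the grid: (1, 1).
Classify: substitute x = 1 + u, y = 1 + v and expand: f = -u**3 - 2*u*v**2 - v**3 + v**2.
No constant or linear terms (consistent with a singular point). Quadratic part: v**2. Cubic part: -u**3 - 2*u*v**2 - v**3.
The quadratic part v**2 is a perfect square, so there is a single (double) tangent line v = 0, i.e. y = 1. Restricting the cubic part to that line (v = 0) leaves -u**3 ≠ 0, so f is not divisible by v and the branch is v² ≈ u**3 to lowest order — this is a cusp.
Classification: cusp.


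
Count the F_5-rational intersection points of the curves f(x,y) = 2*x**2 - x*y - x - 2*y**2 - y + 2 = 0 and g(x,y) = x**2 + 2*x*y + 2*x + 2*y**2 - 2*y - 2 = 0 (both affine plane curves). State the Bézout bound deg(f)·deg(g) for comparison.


Common zeros: ∅; count = 0; Bézout bound = 4.

deg(f) = 2, deg(g) = 2, so Bézout bound = 4.
Scan x ∈ F_5. For each x, list the y ∈ F_5 with f(x, y) ≡ 0 and those with g(x, y) ≡ 0 (mod 5); the common zeros in that column are the intersection.
  x = 0: f ≡ 0 at y ∈ ∅; g ≡ 0 at y ∈ {3}; common: ∅.
  x = 1: f ≡ 0 at y ∈ ∅; g ≡ 0 at y ∈ ∅; common: ∅.
  x = 2: f ≡ 0 at y ∈ ∅; g ≡ 0 at y ∈ {1, 3}; common: ∅.
  x = 3: f ≡ 0 at y ∈ ∅; g ≡ 0 at y ∈ ∅; common: ∅.
  x = 4: f ≡ 0 at y ∈ {0}; g ≡ 0 at y ∈ {1}; common: ∅.
Collecting: common zeros = ∅, so the count is 0.
Comparison with the Bézout bound: 0 ≤ 4 = deg(f)·deg(g), as expected for curves with no common component (the affine F_5-count falls short of the bound because intersections may lie at infinity, over extension fields, or carry multiplicity).


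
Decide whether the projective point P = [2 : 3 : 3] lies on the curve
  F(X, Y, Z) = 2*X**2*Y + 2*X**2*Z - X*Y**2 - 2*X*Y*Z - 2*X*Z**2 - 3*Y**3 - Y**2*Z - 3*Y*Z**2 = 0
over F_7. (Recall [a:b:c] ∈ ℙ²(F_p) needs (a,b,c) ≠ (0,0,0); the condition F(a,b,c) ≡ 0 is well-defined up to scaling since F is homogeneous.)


F(2,3,3) ≡ 0 (mod 7); P is on the curve.

Evaluate F(2, 3, 3) term-by-term (mod 7).
  2*X**2*Y ↦ 2·4·3·1 = 24
  2*X**2*Z ↦ 2·4·1·3 = 24
  -X*Y**2 ↦ -1·2·9·1 = -18
  -2*X*Y*Z ↦ -2·2·3·3 = -36
  -2*X*Z**2 ↦ -2·2·1·9 = -36
  -3*Y**3 ↦ -3·1·27·1 = -81
  -Y**2*Z ↦ -1·1·9·3 = -27
  -3*Y*Z**2 ↦ -3·1·3·9 = -81
Sum: F(2, 3, 3) = (24) + (24) + (-18) + (-36) + (-36) + (-81) + (-27) + (-81) = -231.
Reducing mod 7: -231 ≡ 0 (mod 7).
Since F(a, b, c) ≡ 0 (mod 7), P lies on the curve.


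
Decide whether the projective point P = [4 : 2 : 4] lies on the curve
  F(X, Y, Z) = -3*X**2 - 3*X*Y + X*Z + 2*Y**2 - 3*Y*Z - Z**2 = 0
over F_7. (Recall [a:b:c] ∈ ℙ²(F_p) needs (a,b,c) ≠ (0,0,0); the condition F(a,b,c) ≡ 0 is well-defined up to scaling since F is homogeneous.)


F(4,2,4) ≡ 3 (mod 7); P is NOT on the curve.

Evaluate F(4, 2, 4) term-by-term (mod 7).
  -3*X**2 ↦ -3·16·1·1 = -48
  -3*X*Y ↦ -3·4·2·1 = -24
  X*Z ↦ 1·4·1·4 = 16
  2*Y**2 ↦ 2·1·4·1 = 8
  -3*Y*Z ↦ -3·1·2·4 = -24
  -Z**2 ↦ -1·1·1·16 = -16
Sum: F(4, 2, 4) = (-48) + (-24) + (16) + (8) + (-24) + (-16) = -88.
Reducing mod 7: -88 ≡ 3 (mod 7).
Since F(a, b, c) ≡ 3 ≠ 0 (mod 7), P does NOT lie on the curve.


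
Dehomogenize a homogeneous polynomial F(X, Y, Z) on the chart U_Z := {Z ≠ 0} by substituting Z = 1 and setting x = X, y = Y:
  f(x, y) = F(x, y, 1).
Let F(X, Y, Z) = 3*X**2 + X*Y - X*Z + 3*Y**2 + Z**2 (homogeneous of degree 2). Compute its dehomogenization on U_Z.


f(x, y) = 3*x**2 + x*y - x + 3*y**2 + 1

On U_Z we set Z = 1. Each monomial c·X^i·Y^j·Z^k in F becomes c·x^i·y^j·1^k = c·x^i·y^j.
Substituting Z = 1: F(X, Y, 1) = 3*x**2 + x*y - x + 3*y**2 + 1.
Note: deg(f) ≤ deg(F) = 2; strict inequality happens when F is divisible by Z (lost terms).


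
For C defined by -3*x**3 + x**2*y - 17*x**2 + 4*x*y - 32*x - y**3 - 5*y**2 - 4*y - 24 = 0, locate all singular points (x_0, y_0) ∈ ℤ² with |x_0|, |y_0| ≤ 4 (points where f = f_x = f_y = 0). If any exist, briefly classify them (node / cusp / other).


Singular points: {(-2, -2)}; classification: node.

Compute partial derivatives:
  f_x = -9*x**2 + 2*x*y - 34*x + 4*y - 32.
  f_y = x**2 + 4*x - 3*y**2 - 10*y - 4.
Scan x_0 ∈ {−4, ..., 4}. For each x_0, f_y(x_0, y) is a polynomial in y; find its integer roots y ∈ {−4, ..., 4}, then test f_x and f at those candidates.
  x = -4: f_y(-4, y) = -3*y**2 - 10*y - 4; no integer root y with |y| ≤ 4.
  x = -3: f_y(-3, y) = -3*y**2 - 10*y - 7; vanishes at y ∈ {-1}. (-3, -1): f_x = -9 ≠ 0.
  x = -2: f_y(-2, y) = -3*y**2 - 10*y - 8; vanishes at y ∈ {-2}. (-2, -2): f_x = 0, f = 0 — SINGULAR.
  x = -1: f_y(-1, y) = -3*y**2 - 10*y - 7; vanishes at y ∈ {-1}. (-1, -1): f_x = -9 ≠ 0.
  x = 0: f_y(0, y) = -3*y**2 - 10*y - 4; no integer root y with |y| ≤ 4.
  x = 1: f_y(1, y) = -3*y**2 - 10*y + 1; no integer root y with |y| ≤ 4.
  x = 2: f_y(2, y) = -3*y**2 - 10*y + 8; vanishes at y ∈ {-4}. (2, -4): f_x = -168 ≠ 0.
  x = 3: f_y(3, y) = -3*y**2 - 10*y + 17; no integer root y with |y| ≤ 4.
  x = 4: f_y(4, y) = -3*y**2 - 10*y + 28; no integer root y with |y| ≤ 4.
Only singular point on the grid: (-2, -2).
Classify: substitute x = -2 + u, y = -2 + v and expand: f = -3*u**3 + u**2*v - u**2 - v**3 + v**2.
No constant or linear terms (consistent with a singular point). Quadratic part: -u**2 + v**2. Cubic part: -3*u**3 + u**2*v - v**3.
The quadratic part v**2 - u**2 = (v − u)(v + u) splits into two distinct linear factors, so there are two distinct tangent lines y − -2 = ±(x − -2) — this is a node (ordinary double point).
Classification: node.


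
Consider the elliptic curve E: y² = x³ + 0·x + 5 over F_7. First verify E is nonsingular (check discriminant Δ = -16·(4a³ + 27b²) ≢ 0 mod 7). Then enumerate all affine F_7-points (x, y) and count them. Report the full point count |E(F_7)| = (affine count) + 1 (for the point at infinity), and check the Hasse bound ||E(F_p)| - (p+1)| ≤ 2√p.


Affine points = {(3, 2), (3, 5), (5, 2), (5, 5), (6, 2), (6, 5)}; affine count = 6; |E(F_7)| = 7.

Discriminant check: Δ ∝ 4a³ + 27b² = 4·0³ + 27·5² = 4·0 + 27·25 ≡ 3 (mod 7). Nonzero ⇒ E is nonsingular.
For each x ∈ F_7, compute rhs = x³ + 0·x + 5 mod 7, then count y ∈ F_7 with y² ≡ rhs.
  x = 0: rhs = 5, matching y values: none (0 points).
  x = 1: rhs = 6, matching y values: none (0 points).
  x = 2: rhs = 6, matching y values: none (0 points).
  x = 3: rhs = 4, matching y values: 2, 5 (2 points).
  x = 4: rhs = 6, matching y values: none (0 points).
  x = 5: rhs = 4, matching y values: 2, 5 (2 points).
  x = 6: rhs = 4, matching y values: 2, 5 (2 points).
Total affine count: 6.
Full point count |E(F_7)| = 6 + 1 = 7.
Hasse bound: |7 − (7+1)| = |-1| = 1 ≤ 2√7 ≈ 5.2915 ✓.


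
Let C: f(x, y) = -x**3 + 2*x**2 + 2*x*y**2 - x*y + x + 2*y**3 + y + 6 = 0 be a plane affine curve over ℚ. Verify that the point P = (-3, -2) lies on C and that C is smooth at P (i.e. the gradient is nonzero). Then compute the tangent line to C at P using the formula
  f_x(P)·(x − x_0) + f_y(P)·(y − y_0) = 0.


Tangent line at P: -28*x + 52*y + 20 = 0.

Step 1: f(-3, -2) = 0, so P lies on C.
Step 2: partial derivatives
  f_x(x, y) = -3*x**2 + 4*x + 2*y**2 - y + 1, f_y(x, y) = 4*x*y - x + 6*y**2 + 1.
  f_x(P) = -28, f_y(P) = 52 (gradient nonzero, so P is smooth).
Step 3: tangent line at P: -28·(x − -3) + 52·(y − -2) = 0.
Expanding: -28*x + 52*y + 20 = 0.


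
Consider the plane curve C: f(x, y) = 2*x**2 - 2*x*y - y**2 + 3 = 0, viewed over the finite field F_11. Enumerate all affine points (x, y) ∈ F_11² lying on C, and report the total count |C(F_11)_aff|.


Affine F_11-points: {(0, 5), (0, 6), (2, 0), (2, 7), (5, 5), (5, 7), (6, 4), (6, 6), (9, 0), (9, 4)}; count = 10.

For each of the 121 pairs (x, y) ∈ F_11², evaluate f(x, y) mod 11. Record the zeros.
  x = 0: [0↦3, 1↦2, 2↦10, 3↦5, 4↦9, 5↦0, 6↦0, 7↦9, 8↦5, 9↦10, 10↦2]  zeros at y ∈ {5, 6}
  x = 1: [0↦5, 1↦2, 2↦8, 3↦1, 4↦3, 5↦3, 6↦1, 7↦8, 8↦2, 9↦5, 10↦6]  zeros at y ∈ ∅
  x = 2: [0↦0, 1↦6, 2↦10, 3↦1, 4↦1, 5↦10, 6↦6, 7↦0, 8↦3, 9↦4, 10↦3]  zeros at y ∈ {0, 7}
  x = 3: [0↦10, 1↦3, 2↦5, 3↦5, 4↦3, 5↦10, 6↦4, 7↦7, 8↦8, 9↦7, 10↦4]  zeros at y ∈ ∅
  x = 4: [0↦2, 1↦4, 2↦4, 3↦2, 4↦9, 5↦3, 6↦6, 7↦7, 8↦6, 9↦3, 10↦9]  zeros at y ∈ ∅
  x = 5: [0↦9, 1↦9, 2↦7, 3↦3, 4↦8, 5↦0, 6↦1, 7↦0, 8↦8, 9↦3, 10↦7]  zeros at y ∈ {5, 7}
  x = 6: [0↦9, 1↦7, 2↦3, 3↦8, 4↦0, 5↦1, 6↦0, 7↦8, 8↦3, 9↦7, 10↦9]  zeros at y ∈ {4, 6}
  x = 7: [0↦2, 1↦9, 2↦3, 3↦6, 4↦7, 5↦6, 6↦3, 7↦9, 8↦2, 9↦4, 10↦4]  zeros at y ∈ ∅
  x = 8: [0↦10, 1↦4, 2↦7, 3↦8, 4↦7, 5↦4, 6↦10, 7↦3, 8↦5, 9↦5, 10↦3]  zeros at y ∈ ∅
  x = 9: [0↦0, 1↦3, 2↦4, 3↦3, 4↦0, 5↦6, 6↦10, 7↦1, 8↦1, 9↦10, 10↦6]  zeros at y ∈ {0, 4}
  x = 10: [0↦5, 1↦6, 2↦5, 3↦2, 4↦8, 5↦1, 6↦3, 7↦3, 8↦1, 9↦8, 10↦2]  zeros at y ∈ ∅
Collecting zeros: affine points = {(0, 5), (0, 6), (2, 0), (2, 7), (5, 5), (5, 7), (6, 4), (6, 6), (9, 0), (9, 4)}.
Total count |C(F_11)_aff| = 10.


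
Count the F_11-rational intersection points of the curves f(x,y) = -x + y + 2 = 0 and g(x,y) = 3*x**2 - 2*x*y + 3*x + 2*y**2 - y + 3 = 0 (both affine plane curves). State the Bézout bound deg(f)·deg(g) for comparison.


Common zeros: ∅; count = 0; Bézout bound = 2.

deg(f) = 1, deg(g) = 2, so Bézout bound = 2.
Scan x ∈ F_11. For each x, list the y ∈ F_11 with f(x, y) ≡ 0 and those with g(x, y) ≡ 0 (mod 11); the common zeros in that column are the intersection.
  x = 0: f ≡ 0 at y ∈ {9}; g ≡ 0 at y ∈ ∅; common: ∅.
  x = 1: f ≡ 0 at y ∈ {10}; g ≡ 0 at y ∈ {2, 5}; common: ∅.
  x = 2: f ≡ 0 at y ∈ {0}; g ≡ 0 at y ∈ {4}; common: ∅.
  x = 3: f ≡ 0 at y ∈ {1}; g ≡ 0 at y ∈ {2, 7}; common: ∅.
  x = 4: f ≡ 0 at y ∈ {2}; g ≡ 0 at y ∈ ∅; common: ∅.
  x = 5: f ≡ 0 at y ∈ {3}; g ≡ 0 at y ∈ {5, 6}; common: ∅.
  x = 6: f ≡ 0 at y ∈ {4}; g ≡ 0 at y ∈ ∅; common: ∅.
  x = 7: f ≡ 0 at y ∈ {5}; g ≡ 0 at y ∈ {4, 9}; common: ∅.
  x = 8: f ≡ 0 at y ∈ {6}; g ≡ 0 at y ∈ {7}; common: ∅.
  x = 9: f ≡ 0 at y ∈ {7}; g ≡ 0 at y ∈ {6, 9}; common: ∅.
  x = 10: f ≡ 0 at y ∈ {8}; g ≡ 0 at y ∈ ∅; common: ∅.
Collecting: common zeros = ∅, so the count is 0.
Comparison with the Bézout bound: 0 ≤ 2 = deg(f)·deg(g), as expected for curves with no common component (the affine F_11-count falls short of the bound because intersections may lie at infinity, over extension fields, or carry multiplicity).


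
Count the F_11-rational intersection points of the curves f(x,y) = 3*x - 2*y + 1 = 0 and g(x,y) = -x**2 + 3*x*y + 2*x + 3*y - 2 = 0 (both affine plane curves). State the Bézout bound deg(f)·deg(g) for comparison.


Common zeros: {(1, 2), (3, 5)}; count = 2; Bézout bound = 2.

deg(f) = 1, deg(g) = 2, so Bézout bound = 2.
Scan x ∈ F_11. For each x, list the y ∈ F_11 with f(x, y) ≡ 0 and those with g(x, y) ≡ 0 (mod 11); the common zeros in that column are the intersection.
  x = 0: f ≡ 0 at y ∈ {6}; g ≡ 0 at y ∈ {8}; common: ∅.
  x = 1: f ≡ 0 at y ∈ {2}; g ≡ 0 at y ∈ {2}; common: {2}.
  x = 2: f ≡ 0 at y ∈ {9}; g ≡ 0 at y ∈ {10}; common: ∅.
  x = 3: f ≡ 0 at y ∈ {5}; g ≡ 0 at y ∈ {5}; common: {5}.
  x = 4: f ≡ 0 at y ∈ {1}; g ≡ 0 at y ∈ {8}; common: ∅.
  x = 5: f ≡ 0 at y ∈ {8}; g ≡ 0 at y ∈ {4}; common: ∅.
  x = 6: f ≡ 0 at y ∈ {4}; g ≡ 0 at y ∈ {7}; common: ∅.
  x = 7: f ≡ 0 at y ∈ {0}; g ≡ 0 at y ∈ {2}; common: ∅.
  x = 8: f ≡ 0 at y ∈ {7}; g ≡ 0 at y ∈ {10}; common: ∅.
  x = 9: f ≡ 0 at y ∈ {3}; g ≡ 0 at y ∈ {4}; common: ∅.
  x = 10: f ≡ 0 at y ∈ {10}; g ≡ 0 at y ∈ ∅; common: ∅.
Collecting: common zeros = {(1, 2), (3, 5)}, so the count is 2.
Comparison with the Bézout bound: 2 ≤ 2 = deg(f)·deg(g), as expected for curves with no common component (the bound is attained).


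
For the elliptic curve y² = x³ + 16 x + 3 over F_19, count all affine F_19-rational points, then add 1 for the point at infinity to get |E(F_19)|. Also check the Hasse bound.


Affine points = {(1, 1), (1, 18), (2, 9), (2, 10), (4, 6), (4, 13), (6, 7), (6, 12), (8, 4), (8, 15), (10, 2), (10, 17), (11, 3), (11, 16), (12, 2), (12, 17), (14, 8), (14, 11), (16, 2), (16, 17), (17, 1), (17, 18), (18, 9), (18, 10)}; affine count = 24; |E(F_19)| = 25.

Discriminant check: Δ ∝ 4a³ + 27b² = 4·16³ + 27·3² = 4·4096 + 27·9 ≡ 2 (mod 19). Nonzero ⇒ E is nonsingular.
For each x ∈ F_19, compute rhs = x³ + 16·x + 3 mod 19, then count y ∈ F_19 with y² ≡ rhs.
  x = 0: rhs = 3, matching y values: none (0 points).
  x = 1: rhs = 1, matching y values: 1, 18 (2 points).
  x = 2: rhs = 5, matching y values: 9, 10 (2 points).
  x = 3: rhs = 2, matching y values: none (0 points).
  x = 4: rhs = 17, matching y values: 6, 13 (2 points).
  x = 5: rhs = 18, matching y values: none (0 points).
  x = 6: rhs = 11, matching y values: 7, 12 (2 points).
  x = 7: rhs = 2, matching y values: none (0 points).
  x = 8: rhs = 16, matching y values: 4, 15 (2 points).
  x = 9: rhs = 2, matching y values: none (0 points).
  x = 10: rhs = 4, matching y values: 2, 17 (2 points).
  x = 11: rhs = 9, matching y values: 3, 16 (2 points).
  x = 12: rhs = 4, matching y values: 2, 17 (2 points).
  x = 13: rhs = 14, matching y values: none (0 points).
  x = 14: rhs = 7, matching y values: 8, 11 (2 points).
  x = 15: rhs = 8, matching y values: none (0 points).
  x = 16: rhs = 4, matching y values: 2, 17 (2 points).
  x = 17: rhs = 1, matching y values: 1, 18 (2 points).
  x = 18: rhs = 5, matching y values: 9, 10 (2 points).
Total affine count: 24.
Full point count |E(F_19)| = 24 + 1 = 25.
Hasse bound: |25 − (19+1)| = |5| = 5 ≤ 2√19 ≈ 8.7178 ✓.


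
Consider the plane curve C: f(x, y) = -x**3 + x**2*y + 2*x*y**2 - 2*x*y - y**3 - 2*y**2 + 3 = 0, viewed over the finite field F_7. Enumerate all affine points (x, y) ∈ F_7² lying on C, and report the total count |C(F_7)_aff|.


Affine F_7-points: {(0, 1), (0, 3), (1, 1), (1, 3), (2, 3), (5, 5), (6, 2), (6, 4)}; count = 8.

For each of the 49 pairs (x, y) ∈ F_7², evaluate f(x, y) mod 7. Record the zeros.
  x = 0: [0↦3, 1↦0, 2↦1, 3↦0, 4↦5, 5↦3, 6↦2]  zeros at y ∈ {1, 3}
  x = 1: [0↦2, 1↦0, 2↦6, 3↦0, 4↦4, 5↦5, 6↦4]  zeros at y ∈ {1, 3}
  x = 2: [0↦2, 1↦3, 2↦2, 3↦0, 4↦5, 5↦4, 6↦5]  zeros at y ∈ {3}
  x = 3: [0↦4, 1↦3, 2↦4, 3↦1, 4↦2, 5↦1, 6↦6]  zeros at y ∈ ∅
  x = 4: [0↦2, 1↦1, 2↦6, 3↦4, 4↦3, 5↦4, 6↦1]  zeros at y ∈ ∅
  x = 5: [0↦4, 1↦5, 2↦2, 3↦3, 4↦2, 5↦0, 6↦5]  zeros at y ∈ {5}
  x = 6: [0↦4, 1↦2, 2↦0, 3↦6, 4↦0, 5↦4, 6↦5]  zeros at y ∈ {2, 4}
Collecting zeros: affine points = {(0, 1), (0, 3), (1, 1), (1, 3), (2, 3), (5, 5), (6, 2), (6, 4)}.
Total count |C(F_7)_aff| = 8.


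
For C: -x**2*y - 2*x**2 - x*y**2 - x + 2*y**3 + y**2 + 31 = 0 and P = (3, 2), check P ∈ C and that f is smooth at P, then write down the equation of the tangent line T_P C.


Tangent line at P: -29*x + 7*y + 73 = 0.

Step 1: f(3, 2) = 0, so P lies on C.
Step 2: partial derivatives
  f_x(x, y) = -2*x*y - 4*x - y**2 - 1, f_y(x, y) = -x**2 - 2*x*y + 6*y**2 + 2*y.
  f_x(P) = -29, f_y(P) = 7 (gradient nonzero, so P is smooth).
Step 3: tangent line at P: -29·(x − 3) + 7·(y − 2) = 0.
Expanding: -29*x + 7*y + 73 = 0.


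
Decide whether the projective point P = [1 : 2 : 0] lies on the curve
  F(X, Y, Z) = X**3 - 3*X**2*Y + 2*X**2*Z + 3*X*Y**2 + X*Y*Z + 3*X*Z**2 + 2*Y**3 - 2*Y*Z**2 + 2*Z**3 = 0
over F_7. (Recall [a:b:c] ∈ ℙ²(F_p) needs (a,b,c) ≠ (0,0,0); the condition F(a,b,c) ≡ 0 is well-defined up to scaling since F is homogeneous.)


F(1,2,0) ≡ 2 (mod 7); P is NOT on the curve.

Evaluate F(1, 2, 0) term-by-term (mod 7).
  X**3 ↦ 1·1·1·1 = 1
  -3*X**2*Y ↦ -3·1·2·1 = -6
  2*X**2*Z ↦ 2·1·1·0 = 0
  3*X*Y**2 ↦ 3·1·4·1 = 12
  X*Y*Z ↦ 1·1·2·0 = 0
  3*X*Z**2 ↦ 3·1·1·0 = 0
  2*Y**3 ↦ 2·1·8·1 = 16
  -2*Y*Z**2 ↦ -2·1·2·0 = 0
  2*Z**3 ↦ 2·1·1·0 = 0
Sum: F(1, 2, 0) = (1) + (-6) + (0) + (12) + (0) + (0) + (16) + (0) + (0) = 23.
Reducing mod 7: 23 ≡ 2 (mod 7).
Since F(a, b, c) ≡ 2 ≠ 0 (mod 7), P does NOT lie on the curve.


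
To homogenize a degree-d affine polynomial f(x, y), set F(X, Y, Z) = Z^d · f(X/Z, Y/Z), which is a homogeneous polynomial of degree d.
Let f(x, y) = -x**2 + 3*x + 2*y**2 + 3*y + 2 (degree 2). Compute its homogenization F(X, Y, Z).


F(X, Y, Z) = -X**2 + 3*X*Z + 2*Y**2 + 3*Y*Z + 2*Z**2

deg(f) = 2.
Substitute x = X/Z, y = Y/Z into f, then multiply by Z^2.
  monomial -1·x^2·y^0 ↦ -1·X^2·Y^0·Z^0.
  monomial 3·x^1·y^0 ↦ 3·X^1·Y^0·Z^1.
  monomial 2·x^0·y^2 ↦ 2·X^0·Y^2·Z^0.
  monomial 3·x^0·y^1 ↦ 3·X^0·Y^1·Z^1.
  monomial 2·x^0·y^0 ↦ 2·X^0·Y^0·Z^2.
Collecting: F(X, Y, Z) = -X**2 + 3*X*Z + 2*Y**2 + 3*Y*Z + 2*Z**2.


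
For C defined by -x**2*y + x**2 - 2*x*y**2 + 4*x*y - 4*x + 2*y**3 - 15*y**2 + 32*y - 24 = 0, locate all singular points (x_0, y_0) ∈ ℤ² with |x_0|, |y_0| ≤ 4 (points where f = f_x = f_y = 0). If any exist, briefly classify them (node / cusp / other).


Singular points: {(-2, 2)}; classification: node.

Compute partial derivatives:
  f_x = -2*x*y + 2*x - 2*y**2 + 4*y - 4.
  f_y = -x**2 - 4*x*y + 4*x + 6*y**2 - 30*y + 32.
Scan x_0 ∈ {−4, ..., 4}. For each x_0, f_y(x_0, y) is a polynomial in y; find its integer roots y ∈ {−4, ..., 4}, then test f_x and f at those candidates.
  x = -4: f_y(-4, y) = 6*y**2 - 14*y; vanishes at y ∈ {0}. (-4, 0): f_x = -12 ≠ 0.
  x = -3: f_y(-3, y) = 6*y**2 - 18*y + 11; no integer root y with |y| ≤ 4.
  x = -2: f_y(-2, y) = 6*y**2 - 22*y + 20; vanishes at y ∈ {2}. (-2, 2): f_x = 0, f = 0 — SINGULAR.
  x = -1: f_y(-1, y) = 6*y**2 - 26*y + 27; no integer root y with |y| ≤ 4.
  x = 0: f_y(0, y) = 6*y**2 - 30*y + 32; no integer root y with |y| ≤ 4.
  x = 1: f_y(1, y) = 6*y**2 - 34*y + 35; no integer root y with |y| ≤ 4.
  x = 2: f_y(2, y) = 6*y**2 - 38*y + 36; no integer root y with |y| ≤ 4.
  x = 3: f_y(3, y) = 6*y**2 - 42*y + 35; no integer root y with |y| ≤ 4.
  x = 4: f_y(4, y) = 6*y**2 - 46*y + 32; no integer root y with |y| ≤ 4.
Only singular point on the grid: (-2, 2).
Classify: substitute x = -2 + u, y = 2 + v and expand: f = -u**2*v - u**2 - 2*u*v**2 + 2*v**3 + v**2.
No constant or linear terms (consistent with a singular point). Quadratic part: -u**2 + v**2. Cubic part: -u**2*v - 2*u*v**2 + 2*v**3.
The quadratic part v**2 - u**2 = (v − u)(v + u) splits into two distinct linear factors, so there are two distinct tangent lines y − 2 = ±(x − -2) — this is a node (ordinary double point).
Classification: node.
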